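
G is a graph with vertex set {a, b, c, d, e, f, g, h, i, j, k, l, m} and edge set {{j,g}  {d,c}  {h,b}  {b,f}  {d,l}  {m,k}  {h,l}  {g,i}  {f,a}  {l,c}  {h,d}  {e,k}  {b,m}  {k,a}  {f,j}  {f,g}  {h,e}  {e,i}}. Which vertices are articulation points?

h

Removing h increases the component count from 1 to 2, so h is a cut vertex.
By contrast removing i leaves 1 component; it is not a cut vertex. No other vertex is a cut vertex either.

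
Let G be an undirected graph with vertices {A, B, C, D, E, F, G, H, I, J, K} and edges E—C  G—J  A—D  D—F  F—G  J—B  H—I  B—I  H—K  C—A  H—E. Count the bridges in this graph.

1

The edges on the cycle H-E-C-A-D-F-G-J-B-I-H are not bridges since each lies on that cycle.
But removing H—K disconnects H from K — this is a bridge.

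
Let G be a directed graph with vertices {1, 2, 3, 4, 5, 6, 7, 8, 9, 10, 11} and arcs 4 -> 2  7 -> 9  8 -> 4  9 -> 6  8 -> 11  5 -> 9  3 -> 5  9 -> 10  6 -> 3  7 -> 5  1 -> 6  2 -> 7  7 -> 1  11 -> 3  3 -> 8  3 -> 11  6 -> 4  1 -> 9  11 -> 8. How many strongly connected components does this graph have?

{1, 2, 3, 4, 5, 6, 7, 8, 9, 11} are all mutually reachable — one SCC of size 10.
{10} is an SCC by itself.
That gives 2 strongly connected components.

2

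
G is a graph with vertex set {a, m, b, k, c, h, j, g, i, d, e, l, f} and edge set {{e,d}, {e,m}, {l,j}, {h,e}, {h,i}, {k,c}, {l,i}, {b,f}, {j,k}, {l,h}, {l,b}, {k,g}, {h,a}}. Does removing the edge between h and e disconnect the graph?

Removing h - e leaves no path between h and e: the component count goes from 1 to 2. So it is a bridge.

Yes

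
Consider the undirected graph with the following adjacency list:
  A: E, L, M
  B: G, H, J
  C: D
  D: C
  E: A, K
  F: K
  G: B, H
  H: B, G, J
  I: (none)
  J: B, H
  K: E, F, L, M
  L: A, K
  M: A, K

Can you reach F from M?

From M we can reach A, E, F, K, L, M, which includes F.

Yes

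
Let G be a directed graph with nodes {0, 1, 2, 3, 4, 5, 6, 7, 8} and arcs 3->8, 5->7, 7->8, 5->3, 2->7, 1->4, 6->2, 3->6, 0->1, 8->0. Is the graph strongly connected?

No

There is no directed path from 8 to 5, so the graph is not strongly connected.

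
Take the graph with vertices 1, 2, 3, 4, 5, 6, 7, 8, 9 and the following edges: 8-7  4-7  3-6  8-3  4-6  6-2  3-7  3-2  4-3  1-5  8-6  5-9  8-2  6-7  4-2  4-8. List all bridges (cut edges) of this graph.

1-5, 5-9

The edges on the cycle 4-8-2-6-4 are not bridges since each lies on that cycle.
But removing 1-5 disconnects 1 from 5; removing 9-5 disconnects 9 from 5 — these are bridges.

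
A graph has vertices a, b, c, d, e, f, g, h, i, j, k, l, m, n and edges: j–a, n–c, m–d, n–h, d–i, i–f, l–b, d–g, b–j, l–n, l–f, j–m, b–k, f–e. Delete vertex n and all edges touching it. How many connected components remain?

3

With n gone, the remaining components are: {c}; {h}; {a, b, d, e, f, g, i, j, k, l, m}.
That is 3 components.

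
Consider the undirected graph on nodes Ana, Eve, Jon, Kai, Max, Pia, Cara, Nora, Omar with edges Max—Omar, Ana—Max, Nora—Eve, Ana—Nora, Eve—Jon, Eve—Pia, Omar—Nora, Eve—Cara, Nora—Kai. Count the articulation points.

2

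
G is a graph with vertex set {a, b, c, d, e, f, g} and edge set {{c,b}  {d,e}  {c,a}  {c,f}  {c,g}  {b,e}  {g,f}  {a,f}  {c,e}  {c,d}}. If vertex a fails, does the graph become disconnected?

No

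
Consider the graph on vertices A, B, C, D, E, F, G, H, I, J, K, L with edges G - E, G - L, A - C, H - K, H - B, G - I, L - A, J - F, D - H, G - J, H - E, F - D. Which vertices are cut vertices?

Removing A increases the component count from 1 to 2, so A is a cut vertex.
Removing G increases the component count from 1 to 3, so G is a cut vertex.
Removing H increases the component count from 1 to 3, so H is a cut vertex.
Likewise L is a cut vertex.
By contrast removing D leaves 1 component; it is not a cut vertex. No other vertex is a cut vertex either.

A, G, H, L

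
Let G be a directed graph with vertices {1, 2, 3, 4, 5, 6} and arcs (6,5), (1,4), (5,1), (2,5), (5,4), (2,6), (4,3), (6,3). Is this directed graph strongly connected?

No

There is no directed path from 6 to 2, so the graph is not strongly connected.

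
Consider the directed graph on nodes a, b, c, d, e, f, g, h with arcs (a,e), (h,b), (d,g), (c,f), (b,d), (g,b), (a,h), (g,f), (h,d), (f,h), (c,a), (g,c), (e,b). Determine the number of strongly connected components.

{a, b, c, d, e, f, g, h} are all mutually reachable — one SCC of size 8.
That gives 1 strongly connected component.

1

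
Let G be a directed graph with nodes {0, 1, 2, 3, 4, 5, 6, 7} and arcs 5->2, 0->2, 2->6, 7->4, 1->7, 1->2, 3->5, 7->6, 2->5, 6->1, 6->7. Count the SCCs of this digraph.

4

{1, 2, 5, 6, 7} are all mutually reachable — one SCC of size 5.
{0} is an SCC by itself.
{4} is an SCC by itself.
{3} is an SCC by itself.
That gives 4 strongly connected components.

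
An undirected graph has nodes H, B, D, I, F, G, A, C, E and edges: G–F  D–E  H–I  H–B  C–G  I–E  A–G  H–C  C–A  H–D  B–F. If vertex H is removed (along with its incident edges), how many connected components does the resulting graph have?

With H gone, the remaining components are: {D, E, I}; {A, B, C, F, G}.
That is 2 components.

2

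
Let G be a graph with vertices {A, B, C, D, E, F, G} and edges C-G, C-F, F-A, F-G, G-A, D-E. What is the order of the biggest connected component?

B is isolated — a component by itself.
Starting from D we can reach D, E. That is one component of size 2.
Starting from A we can reach A, C, F, G. That is one component of size 4.
The largest has 4 vertices.

4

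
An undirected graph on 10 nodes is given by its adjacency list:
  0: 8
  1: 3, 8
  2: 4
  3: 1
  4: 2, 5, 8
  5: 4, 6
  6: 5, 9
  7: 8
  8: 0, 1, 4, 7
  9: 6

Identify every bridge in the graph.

removing 2-4 disconnects 2 from 4; removing 5-4 disconnects 5 from 4; removing 9-6 disconnects 9 from 6; removing 1-3 disconnects 1 from 3 — these are bridges.
In total 9 edges are bridges.

0-8, 1-3, 1-8, 2-4, 4-5, 4-8, 5-6, 6-9, 7-8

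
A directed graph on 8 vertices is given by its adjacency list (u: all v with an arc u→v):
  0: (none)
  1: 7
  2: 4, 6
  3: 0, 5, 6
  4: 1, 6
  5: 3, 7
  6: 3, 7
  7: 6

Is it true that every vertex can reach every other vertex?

No

There is no directed path from 6 to 2, so the graph is not strongly connected.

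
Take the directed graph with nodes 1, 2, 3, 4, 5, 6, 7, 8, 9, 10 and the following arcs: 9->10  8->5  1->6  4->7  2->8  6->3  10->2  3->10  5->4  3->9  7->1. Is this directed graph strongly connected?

From 10 we can reach every vertex (1, 2, 3, 4, 5, 6, 7, 8, 9, 10), and every vertex can reach 10 (1, 2, 3, 4, 5, 6, 7, 8, 9, 10). So the whole graph is one strongly connected component.

Yes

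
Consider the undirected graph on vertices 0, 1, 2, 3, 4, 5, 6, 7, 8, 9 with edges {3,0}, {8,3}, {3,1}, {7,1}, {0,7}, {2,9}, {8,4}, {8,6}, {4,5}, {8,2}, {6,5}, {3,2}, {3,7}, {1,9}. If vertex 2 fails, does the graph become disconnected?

Deleting 2 leaves 1 component (was 1) (its neighbors 3, 8, 9 remain connected to each other), so 2 is not a cut vertex.

No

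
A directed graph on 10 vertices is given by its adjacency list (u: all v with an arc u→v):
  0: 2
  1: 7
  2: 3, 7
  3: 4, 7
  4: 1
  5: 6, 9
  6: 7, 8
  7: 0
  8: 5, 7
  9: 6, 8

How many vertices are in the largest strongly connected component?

6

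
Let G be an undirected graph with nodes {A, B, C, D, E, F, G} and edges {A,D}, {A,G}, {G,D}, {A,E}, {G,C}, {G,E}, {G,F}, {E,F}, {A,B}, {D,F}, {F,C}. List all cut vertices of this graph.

A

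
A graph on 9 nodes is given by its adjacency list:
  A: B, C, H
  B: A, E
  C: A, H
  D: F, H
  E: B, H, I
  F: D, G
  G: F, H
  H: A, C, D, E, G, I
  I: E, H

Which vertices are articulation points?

H

Removing H increases the component count from 1 to 2, so H is a cut vertex.
By contrast removing C leaves 1 component; it is not a cut vertex. No other vertex is a cut vertex either.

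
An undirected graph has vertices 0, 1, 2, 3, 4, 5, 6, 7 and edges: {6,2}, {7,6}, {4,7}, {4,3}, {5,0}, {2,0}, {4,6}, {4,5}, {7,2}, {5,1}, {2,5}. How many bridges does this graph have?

2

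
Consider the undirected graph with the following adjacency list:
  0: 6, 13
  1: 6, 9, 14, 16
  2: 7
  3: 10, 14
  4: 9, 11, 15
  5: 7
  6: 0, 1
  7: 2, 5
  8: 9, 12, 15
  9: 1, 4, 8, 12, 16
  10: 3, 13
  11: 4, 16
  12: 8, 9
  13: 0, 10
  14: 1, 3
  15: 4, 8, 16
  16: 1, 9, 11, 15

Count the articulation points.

Removing 1 increases the component count from 2 to 3, so 1 is a cut vertex.
Removing 7 increases the component count from 2 to 3, so 7 is a cut vertex.
By contrast removing 12 leaves 2 components; it is not a cut vertex. No other vertex is a cut vertex either.

2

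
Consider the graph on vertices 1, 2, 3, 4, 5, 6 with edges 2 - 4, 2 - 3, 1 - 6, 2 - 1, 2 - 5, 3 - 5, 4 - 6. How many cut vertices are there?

Removing 2 increases the component count from 1 to 2, so 2 is a cut vertex.
By contrast removing 4 leaves 1 component; it is not a cut vertex. No other vertex is a cut vertex either.

1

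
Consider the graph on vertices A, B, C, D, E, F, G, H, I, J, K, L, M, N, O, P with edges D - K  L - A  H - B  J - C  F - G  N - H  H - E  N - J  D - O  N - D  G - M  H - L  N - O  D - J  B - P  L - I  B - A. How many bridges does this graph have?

8

The edges on the cycle H-B-A-L-H are not bridges since each lies on that cycle.
But removing I - L disconnects I from L; removing F - G disconnects F from G; removing N - H disconnects N from H; removing P - B disconnects P from B — these are bridges.
In total 8 edges are bridges.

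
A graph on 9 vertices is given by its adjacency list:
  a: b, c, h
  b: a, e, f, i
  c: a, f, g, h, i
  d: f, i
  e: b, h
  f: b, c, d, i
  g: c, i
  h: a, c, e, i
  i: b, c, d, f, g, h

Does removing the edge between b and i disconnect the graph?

No

After removing b-i, the path b-f-i still connects them, so the edge is not a bridge.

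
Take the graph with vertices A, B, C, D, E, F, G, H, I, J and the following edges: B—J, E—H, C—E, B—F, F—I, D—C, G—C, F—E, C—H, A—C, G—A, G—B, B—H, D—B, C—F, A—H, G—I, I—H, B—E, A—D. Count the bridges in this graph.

The edges on the cycle G-A-D-B-F-I-G are not bridges since each lies on that cycle.
But removing J—B disconnects J from B — this is a bridge.

1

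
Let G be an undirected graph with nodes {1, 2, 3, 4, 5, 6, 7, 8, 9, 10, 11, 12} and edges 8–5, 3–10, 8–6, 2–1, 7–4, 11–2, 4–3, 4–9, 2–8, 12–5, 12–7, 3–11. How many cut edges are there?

The edges on the cycle 12-7-4-3-11-2-8-5-12 are not bridges since each lies on that cycle.
But removing 10–3 disconnects 10 from 3; removing 9–4 disconnects 9 from 4; removing 1–2 disconnects 1 from 2; removing 6–8 disconnects 6 from 8 — these are bridges.
That makes 4 bridges.

4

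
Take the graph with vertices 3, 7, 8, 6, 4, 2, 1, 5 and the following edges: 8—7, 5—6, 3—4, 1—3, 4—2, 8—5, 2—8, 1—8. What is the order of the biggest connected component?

Starting from 1 we can reach 1, 2, 3, 4, 5, 6, 7, 8. That is one component of size 8.
The largest has 8 vertices.

8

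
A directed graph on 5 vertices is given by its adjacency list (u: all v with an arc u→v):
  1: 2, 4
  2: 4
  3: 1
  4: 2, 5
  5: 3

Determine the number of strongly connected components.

1

{1, 2, 3, 4, 5} are all mutually reachable — one SCC of size 5.
That gives 1 strongly connected component.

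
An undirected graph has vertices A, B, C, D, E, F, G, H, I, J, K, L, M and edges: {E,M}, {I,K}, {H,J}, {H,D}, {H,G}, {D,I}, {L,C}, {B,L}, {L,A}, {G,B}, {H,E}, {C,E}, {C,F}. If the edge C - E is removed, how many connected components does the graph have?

C and E are still connected via C-L-B-G-H-E, so the component count stays at 1.

1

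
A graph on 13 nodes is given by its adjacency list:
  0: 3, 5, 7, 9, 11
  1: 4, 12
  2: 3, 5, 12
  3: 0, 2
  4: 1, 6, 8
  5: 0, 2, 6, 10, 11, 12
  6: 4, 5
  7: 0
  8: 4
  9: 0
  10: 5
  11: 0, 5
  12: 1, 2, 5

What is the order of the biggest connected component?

13

Starting from 0 we can reach 0, 1, 2, 3, 4, 5, 6, 7, 8, 9, 10, 11, 12. That is one component of size 13.
The largest has 13 vertices.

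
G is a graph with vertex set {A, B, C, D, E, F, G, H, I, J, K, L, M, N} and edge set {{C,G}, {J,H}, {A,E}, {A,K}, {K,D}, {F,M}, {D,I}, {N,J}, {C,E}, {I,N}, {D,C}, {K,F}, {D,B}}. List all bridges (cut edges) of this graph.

The edges on the cycle A-K-D-C-E-A are not bridges since each lies on that cycle.
But removing J - H disconnects J from H; removing D - I disconnects D from I; removing I - N disconnects I from N; removing M - F disconnects M from F — these are bridges.
In total 8 edges are bridges.

B-D, C-G, D-I, F-K, F-M, H-J, I-N, J-N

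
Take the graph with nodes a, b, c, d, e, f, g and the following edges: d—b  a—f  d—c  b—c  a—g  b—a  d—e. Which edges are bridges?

The edges on the cycle d-b-c-d are not bridges since each lies on that cycle.
But removing a—g disconnects a from g; removing b—a disconnects b from a; removing a—f disconnects a from f; removing d—e disconnects d from e — these are bridges.

a-b, a-f, a-g, d-e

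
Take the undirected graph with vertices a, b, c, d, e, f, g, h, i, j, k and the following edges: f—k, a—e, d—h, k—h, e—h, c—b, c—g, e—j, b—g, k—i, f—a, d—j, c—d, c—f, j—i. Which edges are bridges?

none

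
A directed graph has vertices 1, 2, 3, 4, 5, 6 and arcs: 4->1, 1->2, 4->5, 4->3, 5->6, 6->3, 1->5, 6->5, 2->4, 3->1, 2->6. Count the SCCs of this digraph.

1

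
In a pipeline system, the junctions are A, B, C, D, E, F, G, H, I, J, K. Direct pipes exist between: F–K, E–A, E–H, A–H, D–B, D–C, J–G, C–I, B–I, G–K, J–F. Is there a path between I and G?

No

The component containing I is {B, C, D, I}, and G is not in it.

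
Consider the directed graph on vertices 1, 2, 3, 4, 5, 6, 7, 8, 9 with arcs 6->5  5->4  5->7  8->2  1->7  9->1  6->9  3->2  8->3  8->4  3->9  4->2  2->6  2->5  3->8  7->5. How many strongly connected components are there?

2

{1, 2, 4, 5, 6, 7, 9} are all mutually reachable — one SCC of size 7.
{3, 8} are all mutually reachable — one SCC of size 2.
That gives 2 strongly connected components.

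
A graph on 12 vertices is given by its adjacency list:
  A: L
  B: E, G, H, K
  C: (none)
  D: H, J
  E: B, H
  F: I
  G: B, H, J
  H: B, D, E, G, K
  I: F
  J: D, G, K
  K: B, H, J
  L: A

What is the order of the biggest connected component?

7

C is isolated — a component by itself.
Starting from F we can reach F, I. That is one component of size 2.
Starting from A we can reach A, L. That is one component of size 2.
Starting from B we can reach B, D, E, G, H, J, K. That is one component of size 7.
The largest has 7 vertices.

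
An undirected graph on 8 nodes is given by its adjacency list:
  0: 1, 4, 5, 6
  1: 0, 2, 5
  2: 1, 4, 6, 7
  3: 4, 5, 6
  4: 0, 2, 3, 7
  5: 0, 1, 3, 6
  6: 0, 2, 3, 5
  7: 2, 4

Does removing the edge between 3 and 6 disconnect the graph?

No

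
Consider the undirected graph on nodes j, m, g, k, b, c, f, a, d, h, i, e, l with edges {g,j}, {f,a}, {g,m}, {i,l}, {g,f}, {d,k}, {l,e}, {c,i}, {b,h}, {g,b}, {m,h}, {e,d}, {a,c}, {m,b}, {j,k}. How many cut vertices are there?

Removing g increases the component count from 1 to 2, so g is a cut vertex.
By contrast removing i leaves 1 component; it is not a cut vertex. No other vertex is a cut vertex either.

1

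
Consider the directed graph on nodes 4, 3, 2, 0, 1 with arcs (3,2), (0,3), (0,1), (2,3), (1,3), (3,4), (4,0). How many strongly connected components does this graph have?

{0, 1, 2, 3, 4} are all mutually reachable — one SCC of size 5.
That gives 1 strongly connected component.

1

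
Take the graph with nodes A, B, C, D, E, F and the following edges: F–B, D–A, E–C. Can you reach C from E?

From E we can reach C, E, which includes C.

Yes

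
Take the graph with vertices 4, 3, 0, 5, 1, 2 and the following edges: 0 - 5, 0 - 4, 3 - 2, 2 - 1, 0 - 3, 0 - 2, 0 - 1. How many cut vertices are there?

Removing 0 increases the component count from 1 to 3, so 0 is a cut vertex.
By contrast removing 3 leaves 1 component; it is not a cut vertex. No other vertex is a cut vertex either.

1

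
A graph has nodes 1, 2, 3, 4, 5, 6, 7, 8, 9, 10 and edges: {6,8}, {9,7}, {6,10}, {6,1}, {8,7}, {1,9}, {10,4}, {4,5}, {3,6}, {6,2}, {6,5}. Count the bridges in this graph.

2

The edges on the cycle 6-8-7-9-1-6 are not bridges since each lies on that cycle.
But removing 3-6 disconnects 3 from 6; removing 2-6 disconnects 2 from 6 — these are bridges.
That makes 2 bridges.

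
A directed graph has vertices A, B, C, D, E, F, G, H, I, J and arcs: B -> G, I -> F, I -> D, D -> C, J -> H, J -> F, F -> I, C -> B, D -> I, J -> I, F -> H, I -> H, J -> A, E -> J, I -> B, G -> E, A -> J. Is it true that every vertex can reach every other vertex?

No

There is no directed path from H to D, so the graph is not strongly connected.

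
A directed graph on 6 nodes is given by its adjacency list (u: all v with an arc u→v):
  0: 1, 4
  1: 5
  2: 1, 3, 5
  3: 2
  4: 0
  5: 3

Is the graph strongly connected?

There is no directed path from 1 to 0, so the graph is not strongly connected.

No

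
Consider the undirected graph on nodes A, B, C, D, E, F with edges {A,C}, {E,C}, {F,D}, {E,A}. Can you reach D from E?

The component containing E is {A, C, E}, and D is not in it.

No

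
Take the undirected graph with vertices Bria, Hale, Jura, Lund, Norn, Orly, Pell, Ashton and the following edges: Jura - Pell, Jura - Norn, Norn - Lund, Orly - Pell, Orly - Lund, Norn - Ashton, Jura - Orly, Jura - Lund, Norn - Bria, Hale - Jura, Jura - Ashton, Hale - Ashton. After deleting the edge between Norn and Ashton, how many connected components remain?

Norn and Ashton are still connected via Norn-Jura-Ashton, so the component count stays at 1.

1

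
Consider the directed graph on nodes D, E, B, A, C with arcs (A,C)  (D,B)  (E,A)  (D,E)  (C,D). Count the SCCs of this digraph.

{A, C, D, E} are all mutually reachable — one SCC of size 4.
{B} is an SCC by itself.
That gives 2 strongly connected components.

2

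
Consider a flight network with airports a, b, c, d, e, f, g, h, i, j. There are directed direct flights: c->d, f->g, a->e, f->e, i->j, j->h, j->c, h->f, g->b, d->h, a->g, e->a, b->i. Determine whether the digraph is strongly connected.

From c we can reach every vertex (a, b, c, d, e, f, g, h, i, j), and every vertex can reach c (a, b, c, d, e, f, g, h, i, j). So the whole graph is one strongly connected component.

Yes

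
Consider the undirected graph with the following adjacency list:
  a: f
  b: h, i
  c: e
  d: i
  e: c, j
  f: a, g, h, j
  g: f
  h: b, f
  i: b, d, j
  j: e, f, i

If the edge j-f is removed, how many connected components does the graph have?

j and f are still connected via j-i-b-h-f, so the component count stays at 1.

1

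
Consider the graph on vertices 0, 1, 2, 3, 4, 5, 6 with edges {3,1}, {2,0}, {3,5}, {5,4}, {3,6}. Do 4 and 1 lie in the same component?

Yes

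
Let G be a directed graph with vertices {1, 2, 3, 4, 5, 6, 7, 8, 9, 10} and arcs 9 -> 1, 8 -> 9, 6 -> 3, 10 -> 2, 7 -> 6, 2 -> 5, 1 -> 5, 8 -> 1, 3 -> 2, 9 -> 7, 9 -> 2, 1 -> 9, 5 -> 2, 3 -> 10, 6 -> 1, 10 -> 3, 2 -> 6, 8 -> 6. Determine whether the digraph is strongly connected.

No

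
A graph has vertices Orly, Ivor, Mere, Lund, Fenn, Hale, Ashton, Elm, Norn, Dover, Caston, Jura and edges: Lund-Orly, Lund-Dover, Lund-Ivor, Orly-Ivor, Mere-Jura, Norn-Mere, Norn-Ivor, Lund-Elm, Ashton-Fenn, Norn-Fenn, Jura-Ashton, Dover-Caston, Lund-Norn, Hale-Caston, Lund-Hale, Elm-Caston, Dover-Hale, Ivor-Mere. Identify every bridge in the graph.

The edges on the cycle Lund-Dover-Hale-Lund are not bridges since each lies on that cycle.
Every edge lies on some cycle, so there are no bridges.

none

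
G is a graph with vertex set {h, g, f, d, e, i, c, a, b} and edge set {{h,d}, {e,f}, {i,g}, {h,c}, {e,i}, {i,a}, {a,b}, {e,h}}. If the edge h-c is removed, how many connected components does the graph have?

2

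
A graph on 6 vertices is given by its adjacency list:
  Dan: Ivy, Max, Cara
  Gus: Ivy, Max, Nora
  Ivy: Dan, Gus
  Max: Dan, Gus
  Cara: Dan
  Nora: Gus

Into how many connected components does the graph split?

1

Starting from Dan we can reach Dan, Gus, Ivy, Max, Cara, Nora. That is one component of size 6.
Total: 1 component.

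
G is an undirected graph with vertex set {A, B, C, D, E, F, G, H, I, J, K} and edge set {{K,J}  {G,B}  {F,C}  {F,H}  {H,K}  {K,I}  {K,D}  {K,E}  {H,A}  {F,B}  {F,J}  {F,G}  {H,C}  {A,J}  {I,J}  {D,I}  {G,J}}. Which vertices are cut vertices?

Removing K increases the component count from 1 to 2, so K is a cut vertex.
By contrast removing C leaves 1 component; it is not a cut vertex. No other vertex is a cut vertex either.

K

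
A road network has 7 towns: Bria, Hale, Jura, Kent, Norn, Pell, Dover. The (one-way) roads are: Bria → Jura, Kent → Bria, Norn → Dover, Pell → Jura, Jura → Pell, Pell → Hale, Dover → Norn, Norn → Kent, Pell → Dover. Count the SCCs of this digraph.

{Bria, Jura, Kent, Norn, Pell, Dover} are all mutually reachable — one SCC of size 6.
{Hale} is an SCC by itself.
That gives 2 strongly connected components.

2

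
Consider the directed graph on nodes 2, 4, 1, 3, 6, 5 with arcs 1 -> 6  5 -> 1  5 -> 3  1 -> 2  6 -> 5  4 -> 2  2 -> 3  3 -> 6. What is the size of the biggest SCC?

{1, 2, 3, 5, 6} are all mutually reachable — one SCC of size 5.
{4} is an SCC by itself.
The largest has 5 vertices.

5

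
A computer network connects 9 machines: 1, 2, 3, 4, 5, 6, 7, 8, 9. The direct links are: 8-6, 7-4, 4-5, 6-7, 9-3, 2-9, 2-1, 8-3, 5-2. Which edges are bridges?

1-2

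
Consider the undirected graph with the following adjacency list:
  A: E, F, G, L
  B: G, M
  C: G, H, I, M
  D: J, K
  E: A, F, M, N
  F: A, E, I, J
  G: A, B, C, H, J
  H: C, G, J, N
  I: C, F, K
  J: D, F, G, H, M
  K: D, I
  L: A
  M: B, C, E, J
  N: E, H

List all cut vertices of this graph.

Removing A increases the component count from 1 to 2, so A is a cut vertex.
By contrast removing N leaves 1 component; it is not a cut vertex. No other vertex is a cut vertex either.

A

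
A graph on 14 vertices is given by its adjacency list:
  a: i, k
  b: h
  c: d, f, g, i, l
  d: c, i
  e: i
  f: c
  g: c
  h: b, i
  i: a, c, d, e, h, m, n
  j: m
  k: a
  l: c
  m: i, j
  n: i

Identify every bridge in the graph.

a-i, a-k, b-h, c-f, c-g, c-l, e-i, h-i, i-m, i-n, j-m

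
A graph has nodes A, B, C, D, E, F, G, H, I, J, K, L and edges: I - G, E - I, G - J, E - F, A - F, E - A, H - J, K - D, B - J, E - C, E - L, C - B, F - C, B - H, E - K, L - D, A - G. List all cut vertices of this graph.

Removing E increases the component count from 1 to 2, so E is a cut vertex.
By contrast removing F leaves 1 component; it is not a cut vertex. No other vertex is a cut vertex either.

E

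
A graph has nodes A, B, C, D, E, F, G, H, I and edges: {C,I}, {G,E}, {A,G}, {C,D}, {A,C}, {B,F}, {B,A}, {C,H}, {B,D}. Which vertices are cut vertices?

A, B, C, G

Removing A increases the component count from 1 to 2, so A is a cut vertex.
Removing B increases the component count from 1 to 2, so B is a cut vertex.
Removing C increases the component count from 1 to 3, so C is a cut vertex.
Likewise G is a cut vertex.
By contrast removing H leaves 1 component; it is not a cut vertex. No other vertex is a cut vertex either.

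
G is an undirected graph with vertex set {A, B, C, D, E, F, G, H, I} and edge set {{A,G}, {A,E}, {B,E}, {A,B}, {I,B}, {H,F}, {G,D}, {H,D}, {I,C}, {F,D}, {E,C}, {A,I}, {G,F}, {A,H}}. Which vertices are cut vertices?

A

Removing A increases the component count from 1 to 2, so A is a cut vertex.
By contrast removing G leaves 1 component; it is not a cut vertex. No other vertex is a cut vertex either.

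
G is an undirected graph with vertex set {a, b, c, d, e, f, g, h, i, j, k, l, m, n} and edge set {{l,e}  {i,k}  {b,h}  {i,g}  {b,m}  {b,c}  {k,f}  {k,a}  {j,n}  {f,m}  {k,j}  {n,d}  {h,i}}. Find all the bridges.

a-k, b-c, d-n, e-l, g-i, j-k, j-n

The edges on the cycle b-h-i-k-f-m-b are not bridges since each lies on that cycle.
But removing k–a disconnects k from a; removing j–k disconnects j from k; removing j–n disconnects j from n; removing l–e disconnects l from e — these are bridges.
In total 7 edges are bridges.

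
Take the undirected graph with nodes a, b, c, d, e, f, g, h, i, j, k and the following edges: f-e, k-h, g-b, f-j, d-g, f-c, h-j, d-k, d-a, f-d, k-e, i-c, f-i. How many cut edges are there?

The edges on the cycle f-d-k-h-j-f are not bridges since each lies on that cycle.
But removing a-d disconnects a from d; removing g-b disconnects g from b; removing g-d disconnects g from d — these are bridges.
That makes 3 bridges.

3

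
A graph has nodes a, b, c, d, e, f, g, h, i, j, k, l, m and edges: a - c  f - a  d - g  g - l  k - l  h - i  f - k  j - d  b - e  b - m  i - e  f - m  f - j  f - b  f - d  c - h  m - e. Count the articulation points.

1

Removing f increases the component count from 1 to 2, so f is a cut vertex.
By contrast removing g leaves 1 component; it is not a cut vertex. No other vertex is a cut vertex either.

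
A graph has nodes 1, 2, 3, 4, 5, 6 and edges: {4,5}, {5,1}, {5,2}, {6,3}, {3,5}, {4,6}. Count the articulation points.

Removing 5 increases the component count from 1 to 3, so 5 is a cut vertex.
By contrast removing 4 leaves 1 component; it is not a cut vertex. No other vertex is a cut vertex either.

1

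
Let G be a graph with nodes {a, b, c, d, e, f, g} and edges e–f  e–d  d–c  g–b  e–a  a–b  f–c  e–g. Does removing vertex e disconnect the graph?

Yes

Deleting e raises the number of components from 1 to 2, so e is a cut vertex.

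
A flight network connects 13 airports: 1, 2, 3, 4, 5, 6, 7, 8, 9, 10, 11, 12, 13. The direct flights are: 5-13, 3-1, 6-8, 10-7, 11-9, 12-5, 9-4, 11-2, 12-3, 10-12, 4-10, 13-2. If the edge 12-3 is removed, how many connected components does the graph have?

3

Before removal there are 2 components.
12-3 is a bridge — removing it separates 12's side from 3's side.
After removal: 3 components.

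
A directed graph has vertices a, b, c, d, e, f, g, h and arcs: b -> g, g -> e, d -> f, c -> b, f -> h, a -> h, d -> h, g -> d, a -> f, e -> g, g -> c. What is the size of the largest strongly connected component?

{b, c, e, g} are all mutually reachable — one SCC of size 4.
{h} is an SCC by itself.
{f} is an SCC by itself.
{d} is an SCC by itself.
{a} is an SCC by itself.
The largest has 4 vertices.

4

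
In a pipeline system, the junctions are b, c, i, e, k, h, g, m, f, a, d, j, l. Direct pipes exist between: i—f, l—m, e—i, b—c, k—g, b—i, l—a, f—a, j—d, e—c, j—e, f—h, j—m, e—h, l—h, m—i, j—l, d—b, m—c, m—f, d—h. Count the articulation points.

Removing m, for instance, still leaves 2 components. No single vertex removal increases the component count — the graph has no articulation points.

0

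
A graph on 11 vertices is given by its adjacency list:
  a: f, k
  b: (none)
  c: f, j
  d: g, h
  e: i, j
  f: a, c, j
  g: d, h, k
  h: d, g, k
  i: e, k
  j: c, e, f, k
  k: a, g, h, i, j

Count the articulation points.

Removing k increases the component count from 2 to 3, so k is a cut vertex.
By contrast removing d leaves 2 components; it is not a cut vertex. No other vertex is a cut vertex either.

1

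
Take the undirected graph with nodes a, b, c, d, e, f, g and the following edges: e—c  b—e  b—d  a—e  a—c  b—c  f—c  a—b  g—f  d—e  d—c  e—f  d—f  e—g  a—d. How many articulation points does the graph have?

0

Removing f, for instance, still leaves 1 component. No single vertex removal increases the component count — the graph has no articulation points.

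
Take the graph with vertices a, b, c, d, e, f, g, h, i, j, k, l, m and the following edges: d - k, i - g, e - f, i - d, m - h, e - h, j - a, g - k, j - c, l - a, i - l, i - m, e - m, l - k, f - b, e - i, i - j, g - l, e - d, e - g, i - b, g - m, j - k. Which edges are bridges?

The edges on the cycle e-i-j-a-l-g-e are not bridges since each lies on that cycle.
But removing j - c disconnects j from c — this is a bridge.

c-j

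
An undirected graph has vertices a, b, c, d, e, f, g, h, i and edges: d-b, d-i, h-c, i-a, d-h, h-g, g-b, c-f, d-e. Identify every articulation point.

c, d, h, i

Removing c increases the component count from 1 to 2, so c is a cut vertex.
Removing d increases the component count from 1 to 3, so d is a cut vertex.
Removing h increases the component count from 1 to 2, so h is a cut vertex.
Likewise i is a cut vertex.
By contrast removing g leaves 1 component; it is not a cut vertex. No other vertex is a cut vertex either.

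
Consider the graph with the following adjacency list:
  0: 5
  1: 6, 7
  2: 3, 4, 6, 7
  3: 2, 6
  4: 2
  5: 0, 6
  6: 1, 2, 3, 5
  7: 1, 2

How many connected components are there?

1

Starting from 0 we can reach 0, 1, 2, 3, 4, 5, 6, 7. That is one component of size 8.
Total: 1 component.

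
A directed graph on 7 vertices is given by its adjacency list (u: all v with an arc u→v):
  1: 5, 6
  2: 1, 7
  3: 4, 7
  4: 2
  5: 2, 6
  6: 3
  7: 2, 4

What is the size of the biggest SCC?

7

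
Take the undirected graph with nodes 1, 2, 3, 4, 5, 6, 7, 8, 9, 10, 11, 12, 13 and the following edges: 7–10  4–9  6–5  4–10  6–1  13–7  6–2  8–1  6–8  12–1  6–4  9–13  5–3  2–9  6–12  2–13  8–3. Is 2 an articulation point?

Deleting 2 leaves 2 components (was 2), so 2 is not a cut vertex.

No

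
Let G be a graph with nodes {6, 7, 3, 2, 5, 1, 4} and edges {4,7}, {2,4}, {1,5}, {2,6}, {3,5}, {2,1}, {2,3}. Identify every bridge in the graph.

The edges on the cycle 2-1-5-3-2 are not bridges since each lies on that cycle.
But removing 7—4 disconnects 7 from 4; removing 6—2 disconnects 6 from 2; removing 4—2 disconnects 4 from 2 — these are bridges.

2-4, 2-6, 4-7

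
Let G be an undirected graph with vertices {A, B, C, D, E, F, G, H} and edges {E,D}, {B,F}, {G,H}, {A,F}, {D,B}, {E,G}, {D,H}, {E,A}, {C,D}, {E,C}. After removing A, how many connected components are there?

With A gone, the remaining components are: {B, C, D, E, F, G, H}.
That is 1 component.

1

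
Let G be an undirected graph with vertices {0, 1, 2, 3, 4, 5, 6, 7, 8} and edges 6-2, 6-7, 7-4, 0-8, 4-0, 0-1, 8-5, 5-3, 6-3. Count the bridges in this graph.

The edges on the cycle 6-7-4-0-8-5-3-6 are not bridges since each lies on that cycle.
But removing 6-2 disconnects 6 from 2; removing 1-0 disconnects 1 from 0 — these are bridges.
That makes 2 bridges.

2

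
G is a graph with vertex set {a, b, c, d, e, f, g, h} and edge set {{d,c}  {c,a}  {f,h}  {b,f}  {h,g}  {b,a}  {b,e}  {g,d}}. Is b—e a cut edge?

Yes

Removing b—e leaves no path between b and e: the component count goes from 1 to 2. So it is a bridge.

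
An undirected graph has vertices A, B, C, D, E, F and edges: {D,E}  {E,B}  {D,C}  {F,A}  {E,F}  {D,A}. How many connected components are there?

Starting from A we can reach A, B, C, D, E, F. That is one component of size 6.
Total: 1 component.

1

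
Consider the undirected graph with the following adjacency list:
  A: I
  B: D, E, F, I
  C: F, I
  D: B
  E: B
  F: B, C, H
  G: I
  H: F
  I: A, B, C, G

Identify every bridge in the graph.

The edges on the cycle B-I-C-F-B are not bridges since each lies on that cycle.
But removing H-F disconnects H from F; removing E-B disconnects E from B; removing G-I disconnects G from I; removing D-B disconnects D from B — these are bridges.
In total 5 edges are bridges.

A-I, B-D, B-E, F-H, G-I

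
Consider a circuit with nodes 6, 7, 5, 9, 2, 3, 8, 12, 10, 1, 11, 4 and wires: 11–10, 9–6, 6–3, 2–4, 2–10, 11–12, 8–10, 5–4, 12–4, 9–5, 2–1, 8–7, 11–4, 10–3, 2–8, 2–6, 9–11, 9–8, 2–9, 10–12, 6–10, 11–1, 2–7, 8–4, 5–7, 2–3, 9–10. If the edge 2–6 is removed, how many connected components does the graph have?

2 and 6 are still connected via 2-9-6, so the component count stays at 1.

1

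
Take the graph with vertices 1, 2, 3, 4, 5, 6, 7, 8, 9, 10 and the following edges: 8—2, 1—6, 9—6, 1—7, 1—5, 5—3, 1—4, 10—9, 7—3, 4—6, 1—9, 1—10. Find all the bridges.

2-8

The edges on the cycle 1-10-9-1 are not bridges since each lies on that cycle.
But removing 8—2 disconnects 8 from 2 — this is a bridge.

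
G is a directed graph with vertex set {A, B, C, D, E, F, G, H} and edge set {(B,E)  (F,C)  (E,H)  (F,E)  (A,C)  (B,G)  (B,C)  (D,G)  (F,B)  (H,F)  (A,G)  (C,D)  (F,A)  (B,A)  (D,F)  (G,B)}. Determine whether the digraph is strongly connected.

From C we can reach every vertex (A, B, C, D, E, F, G, H), and every vertex can reach C (A, B, C, D, E, F, G, H). So the whole graph is one strongly connected component.

Yes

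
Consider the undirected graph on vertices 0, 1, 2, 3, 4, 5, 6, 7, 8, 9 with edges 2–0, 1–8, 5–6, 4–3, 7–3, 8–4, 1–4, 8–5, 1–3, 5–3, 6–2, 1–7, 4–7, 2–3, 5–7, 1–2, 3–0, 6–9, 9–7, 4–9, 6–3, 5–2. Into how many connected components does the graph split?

1

Starting from 0 we can reach 0, 1, 2, 3, 4, 5, 6, 7, 8, 9. That is one component of size 10.
Total: 1 component.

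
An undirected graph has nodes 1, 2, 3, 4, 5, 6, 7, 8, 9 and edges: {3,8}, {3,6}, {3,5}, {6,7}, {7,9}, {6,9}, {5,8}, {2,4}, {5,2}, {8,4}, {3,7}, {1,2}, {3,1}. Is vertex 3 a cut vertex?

Yes

Deleting 3 raises the number of components from 1 to 2, so 3 is a cut vertex.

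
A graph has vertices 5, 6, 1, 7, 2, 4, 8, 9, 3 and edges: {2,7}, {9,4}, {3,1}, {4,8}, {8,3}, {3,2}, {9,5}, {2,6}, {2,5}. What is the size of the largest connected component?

9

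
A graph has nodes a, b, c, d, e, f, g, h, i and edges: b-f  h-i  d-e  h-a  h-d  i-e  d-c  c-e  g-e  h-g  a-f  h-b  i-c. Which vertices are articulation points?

h

Removing h increases the component count from 1 to 2, so h is a cut vertex.
By contrast removing b leaves 1 component; it is not a cut vertex. No other vertex is a cut vertex either.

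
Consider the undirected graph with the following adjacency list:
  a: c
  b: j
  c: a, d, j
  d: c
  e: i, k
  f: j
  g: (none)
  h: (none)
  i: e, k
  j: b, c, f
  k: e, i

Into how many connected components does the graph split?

g is isolated — a component by itself.
h is isolated — a component by itself.
Starting from e we can reach e, i, k. That is one component of size 3.
Starting from a we can reach a, b, c, d, f, j. That is one component of size 6.
Total: 4 components.

4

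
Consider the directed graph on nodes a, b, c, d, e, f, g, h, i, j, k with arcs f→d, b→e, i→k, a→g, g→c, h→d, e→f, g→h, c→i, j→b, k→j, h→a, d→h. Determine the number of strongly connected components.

{a, b, c, d, e, f, g, h, i, j, k} are all mutually reachable — one SCC of size 11.
That gives 1 strongly connected component.

1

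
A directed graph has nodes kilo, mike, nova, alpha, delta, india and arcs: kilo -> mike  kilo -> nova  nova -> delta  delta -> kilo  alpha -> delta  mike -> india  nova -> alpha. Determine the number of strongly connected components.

{kilo, nova, alpha, delta} are all mutually reachable — one SCC of size 4.
{india} is an SCC by itself.
{mike} is an SCC by itself.
That gives 3 strongly connected components.

3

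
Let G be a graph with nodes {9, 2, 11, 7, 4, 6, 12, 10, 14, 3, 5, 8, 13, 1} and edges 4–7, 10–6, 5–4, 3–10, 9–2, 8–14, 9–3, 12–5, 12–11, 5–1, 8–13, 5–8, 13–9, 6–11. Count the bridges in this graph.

5

The edges on the cycle 12-5-8-13-9-3-10-6-11-12 are not bridges since each lies on that cycle.
But removing 4–7 disconnects 4 from 7; removing 8–14 disconnects 8 from 14; removing 2–9 disconnects 2 from 9; removing 5–4 disconnects 5 from 4 — these are bridges.
In total 5 edges are bridges.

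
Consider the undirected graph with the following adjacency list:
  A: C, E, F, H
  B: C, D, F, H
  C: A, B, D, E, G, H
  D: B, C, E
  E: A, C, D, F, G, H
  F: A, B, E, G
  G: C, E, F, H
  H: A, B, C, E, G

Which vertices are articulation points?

Removing F, for instance, still leaves 1 component. No single vertex removal increases the component count — the graph has no articulation points.

none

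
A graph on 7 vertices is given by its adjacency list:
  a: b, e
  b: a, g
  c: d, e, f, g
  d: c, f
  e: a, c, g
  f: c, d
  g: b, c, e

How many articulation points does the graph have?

1

Removing c increases the component count from 1 to 2, so c is a cut vertex.
By contrast removing a leaves 1 component; it is not a cut vertex. No other vertex is a cut vertex either.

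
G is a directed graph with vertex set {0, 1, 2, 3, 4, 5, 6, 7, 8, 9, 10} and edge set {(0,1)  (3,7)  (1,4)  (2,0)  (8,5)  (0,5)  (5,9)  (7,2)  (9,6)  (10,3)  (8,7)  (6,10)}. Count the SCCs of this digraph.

{0, 2, 3, 5, 6, 7, 9, 10} are all mutually reachable — one SCC of size 8.
{1} is an SCC by itself.
{4} is an SCC by itself.
{8} is an SCC by itself.
That gives 4 strongly connected components.

4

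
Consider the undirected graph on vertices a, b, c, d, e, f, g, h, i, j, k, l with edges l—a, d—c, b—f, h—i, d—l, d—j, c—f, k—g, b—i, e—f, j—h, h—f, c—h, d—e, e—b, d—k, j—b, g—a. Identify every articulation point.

d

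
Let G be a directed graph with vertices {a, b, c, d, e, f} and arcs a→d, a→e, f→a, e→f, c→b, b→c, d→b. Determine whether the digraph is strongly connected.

No

There is no directed path from c to f, so the graph is not strongly connected.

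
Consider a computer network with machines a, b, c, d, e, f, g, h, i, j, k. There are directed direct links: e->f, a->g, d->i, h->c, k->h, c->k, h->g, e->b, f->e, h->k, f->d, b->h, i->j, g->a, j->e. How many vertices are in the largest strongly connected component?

5

{d, e, f, i, j} are all mutually reachable — one SCC of size 5.
{c, h, k} are all mutually reachable — one SCC of size 3.
{a, g} are all mutually reachable — one SCC of size 2.
{b} is an SCC by itself.
The largest has 5 vertices.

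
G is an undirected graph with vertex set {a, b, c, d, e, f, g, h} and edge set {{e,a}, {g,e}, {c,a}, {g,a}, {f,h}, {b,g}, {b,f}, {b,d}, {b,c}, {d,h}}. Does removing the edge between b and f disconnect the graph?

No

After removing b - f, the path b-d-h-f still connects them, so the edge is not a bridge.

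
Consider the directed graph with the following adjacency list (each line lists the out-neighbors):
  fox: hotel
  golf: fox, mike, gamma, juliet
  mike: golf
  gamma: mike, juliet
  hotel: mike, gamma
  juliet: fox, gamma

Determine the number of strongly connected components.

{fox, golf, mike, gamma, hotel, juliet} are all mutually reachable — one SCC of size 6.
That gives 1 strongly connected component.

1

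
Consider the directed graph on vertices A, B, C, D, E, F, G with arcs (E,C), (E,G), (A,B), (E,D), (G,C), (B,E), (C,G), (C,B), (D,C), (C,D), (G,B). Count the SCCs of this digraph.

3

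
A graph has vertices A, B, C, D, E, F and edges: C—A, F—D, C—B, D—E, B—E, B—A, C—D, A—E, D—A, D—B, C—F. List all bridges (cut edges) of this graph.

none

The edges on the cycle D-B-A-D are not bridges since each lies on that cycle.
Every edge lies on some cycle, so there are no bridges.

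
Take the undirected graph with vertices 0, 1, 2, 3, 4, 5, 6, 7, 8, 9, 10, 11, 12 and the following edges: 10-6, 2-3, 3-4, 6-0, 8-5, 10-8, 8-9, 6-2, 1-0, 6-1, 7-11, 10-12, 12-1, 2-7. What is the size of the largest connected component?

13

Starting from 0 we can reach 0, 1, 2, 3, 4, 5, 6, 7, 8, 9, 10, 11, 12. That is one component of size 13.
The largest has 13 vertices.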